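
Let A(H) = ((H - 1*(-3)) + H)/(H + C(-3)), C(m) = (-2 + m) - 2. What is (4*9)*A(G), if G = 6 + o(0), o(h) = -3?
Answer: -81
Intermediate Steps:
G = 3 (G = 6 - 3 = 3)
C(m) = -4 + m
A(H) = (3 + 2*H)/(-7 + H) (A(H) = ((H - 1*(-3)) + H)/(H + (-4 - 3)) = ((H + 3) + H)/(H - 7) = ((3 + H) + H)/(-7 + H) = (3 + 2*H)/(-7 + H))
(4*9)*A(G) = (4*9)*((3 + 2*3)/(-7 + 3)) = 36*((3 + 6)/(-4)) = 36*(-¼*9) = 36*(-9/4) = -81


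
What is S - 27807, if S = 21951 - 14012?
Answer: -19868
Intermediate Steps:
S = 7939
S - 27807 = 7939 - 27807 = -19868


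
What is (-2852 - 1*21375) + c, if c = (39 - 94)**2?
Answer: -21202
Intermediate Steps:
c = 3025 (c = (-55)**2 = 3025)
(-2852 - 1*21375) + c = (-2852 - 1*21375) + 3025 = (-2852 - 21375) + 3025 = -24227 + 3025 = -21202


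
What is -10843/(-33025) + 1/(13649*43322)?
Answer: 6411487380479/19527747823450 ≈ 0.32833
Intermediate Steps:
-10843/(-33025) + 1/(13649*43322) = -10843*(-1/33025) + (1/13649)*(1/43322) = 10843/33025 + 1/591301978 = 6411487380479/19527747823450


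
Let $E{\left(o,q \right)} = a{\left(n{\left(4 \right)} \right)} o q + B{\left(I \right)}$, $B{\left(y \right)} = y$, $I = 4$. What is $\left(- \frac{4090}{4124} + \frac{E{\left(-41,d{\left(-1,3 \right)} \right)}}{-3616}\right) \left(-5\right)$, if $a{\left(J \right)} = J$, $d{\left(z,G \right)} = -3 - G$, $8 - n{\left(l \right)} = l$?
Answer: $\frac{5894985}{932024} \approx 6.3249$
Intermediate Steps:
$n{\left(l \right)} = 8 - l$
$E{\left(o,q \right)} = 4 + 4 o q$ ($E{\left(o,q \right)} = \left(8 - 4\right) o q + 4 = 4 o q + 4 = 4 + 4 o q$)
$\left(- \frac{4090}{4124} + \frac{E{\left(-41,d{\left(-1,3 \right)} \right)}}{-3616}\right) \left(-5\right) = \left(- \frac{4090}{4124} + \frac{4 + 4 \left(-41\right) \left(-3 - 3\right)}{-3616}\right) \left(-5\right) = \left(\left(-4090\right) \frac{1}{4124} + \left(4 + 4 \left(-41\right) \left(-3 - 3\right)\right) \left(- \frac{1}{3616}\right)\right) \left(-5\right) = \left(- \frac{2045}{2062} + \left(4 + 4 \left(-41\right) \left(-6\right)\right) \left(- \frac{1}{3616}\right)\right) \left(-5\right) = \left(- \frac{2045}{2062} + \left(4 + 984\right) \left(- \frac{1}{3616}\right)\right) \left(-5\right) = \left(- \frac{2045}{2062} + 988 \left(- \frac{1}{3616}\right)\right) \left(-5\right) = \left(- \frac{2045}{2062} - \frac{247}{904}\right) \left(-5\right) = \left(- \frac{1178997}{932024}\right) \left(-5\right) = \frac{5894985}{932024}$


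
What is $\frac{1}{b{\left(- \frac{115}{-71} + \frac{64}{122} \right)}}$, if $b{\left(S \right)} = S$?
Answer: $\frac{4331}{9287} \approx 0.46635$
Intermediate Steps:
$\frac{1}{b{\left(- \frac{115}{-71} + \frac{64}{122} \right)}} = \frac{1}{- \frac{115}{-71} + \frac{64}{122}} = \frac{1}{\left(-115\right) \left(- \frac{1}{71}\right) + 64 \cdot \frac{1}{122}} = \frac{1}{\frac{115}{71} + \frac{32}{61}} = \frac{1}{\frac{9287}{4331}} = \frac{4331}{9287}$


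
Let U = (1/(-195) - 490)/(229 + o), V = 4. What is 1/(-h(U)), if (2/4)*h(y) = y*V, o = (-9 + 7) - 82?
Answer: 28275/764408 ≈ 0.036989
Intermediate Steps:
o = -84 (o = -2 - 82 = -84)
U = -95551/28275 (U = (1/(-195) - 490)/(229 - 84) = (-1/195 - 490)/145 = -95551/195*1/145 = -95551/28275 ≈ -3.3793)
h(y) = 8*y (h(y) = 2*(y*4) = 2*(4*y) = 8*y)
1/(-h(U)) = 1/(-8*(-95551)/28275) = 1/(-1*(-764408/28275)) = 1/(764408/28275) = 28275/764408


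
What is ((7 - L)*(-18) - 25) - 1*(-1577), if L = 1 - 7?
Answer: 1318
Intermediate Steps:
L = -6
((7 - L)*(-18) - 25) - 1*(-1577) = ((7 - 1*(-6))*(-18) - 25) - 1*(-1577) = ((7 + 6)*(-18) - 25) + 1577 = (13*(-18) - 25) + 1577 = (-234 - 25) + 1577 = -259 + 1577 = 1318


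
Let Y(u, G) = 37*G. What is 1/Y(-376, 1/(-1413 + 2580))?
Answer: 1167/37 ≈ 31.541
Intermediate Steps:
1/Y(-376, 1/(-1413 + 2580)) = 1/(37/(-1413 + 2580)) = 1/(37/1167) = 1167/37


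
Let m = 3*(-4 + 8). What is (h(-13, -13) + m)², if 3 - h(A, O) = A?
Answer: 784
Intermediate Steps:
h(A, O) = 3 - A
m = 12 (m = 3*4 = 12)
(h(-13, -13) + m)² = ((3 - 1*(-13)) + 12)² = ((3 + 13) + 12)² = (16 + 12)² = 28² = 784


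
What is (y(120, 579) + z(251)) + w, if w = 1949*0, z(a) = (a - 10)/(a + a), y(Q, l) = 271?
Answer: 136283/502 ≈ 271.48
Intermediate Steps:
z(a) = (-10 + a)/(2*a) (z(a) = (-10 + a)/((2*a)) = (-10 + a)*(1/(2*a)) = (-10 + a)/(2*a))
w = 0
(y(120, 579) + z(251)) + w = (271 + (½)*(-10 + 251)/251) + 0 = (271 + (½)*(1/251)*241) + 0 = (271 + 241/502) + 0 = 136283/502 + 0 = 136283/502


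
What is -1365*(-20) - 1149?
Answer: 26151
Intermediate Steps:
-1365*(-20) - 1149 = 27300 - 1149 = 26151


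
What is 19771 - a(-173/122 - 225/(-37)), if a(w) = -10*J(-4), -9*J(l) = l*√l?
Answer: 19771 + 80*I/9 ≈ 19771.0 + 8.8889*I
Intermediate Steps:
J(l) = -l^(3/2)/9 (J(l) = -l*√l/9 = -l^(3/2)/9)
a(w) = -80*I/9 (a(w) = -(-10)*(-4)^(3/2)/9 = -(-10)*(-8*I)/9 = -80*I/9)
19771 - a(-173/122 - 225/(-37)) = 19771 - (-80)*I/9 = 19771 + 80*I/9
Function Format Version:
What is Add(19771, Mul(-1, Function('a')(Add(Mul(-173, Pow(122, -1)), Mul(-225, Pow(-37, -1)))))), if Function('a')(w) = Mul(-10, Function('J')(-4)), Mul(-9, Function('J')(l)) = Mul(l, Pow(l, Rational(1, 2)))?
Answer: Add(19771, Mul(Rational(80, 9), I)) ≈ Add(19771., Mul(8.8889, I))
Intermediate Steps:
Function('J')(l) = Mul(Rational(-1, 9), Pow(l, Rational(3, 2))) (Function('J')(l) = Mul(Rational(-1, 9), Mul(l, Pow(l, Rational(1, 2)))) = Mul(Rational(-1, 9), Pow(l, Rational(3, 2))))
Function('a')(w) = Mul(Rational(-80, 9), I) (Function('a')(w) = Mul(-10, Mul(Rational(-1, 9), Pow(-4, Rational(3, 2)))) = Mul(-10, Mul(Rational(-1, 9), Mul(-8, I))) = Mul(-10, Mul(Rational(8, 9), I)) = Mul(Rational(-80, 9), I))
Add(19771, Mul(-1, Function('a')(Add(Mul(-173, Pow(122, -1)), Mul(-225, Pow(-37, -1)))))) = Add(19771, Mul(-1, Mul(Rational(-80, 9), I))) = Add(19771, Mul(Rational(80, 9), I))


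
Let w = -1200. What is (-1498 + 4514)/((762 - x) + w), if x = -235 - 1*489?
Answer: 116/11 ≈ 10.545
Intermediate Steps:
x = -724 (x = -235 - 489 = -724)
(-1498 + 4514)/((762 - x) + w) = (-1498 + 4514)/((762 - 1*(-724)) - 1200) = 3016/((762 + 724) - 1200) = 3016/(1486 - 1200) = 3016/286 = 3016*(1/286) = 116/11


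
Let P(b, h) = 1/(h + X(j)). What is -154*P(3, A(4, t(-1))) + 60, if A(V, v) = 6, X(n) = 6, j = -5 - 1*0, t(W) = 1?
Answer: 283/6 ≈ 47.167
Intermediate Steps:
j = -5 (j = -5 + 0 = -5)
P(b, h) = 1/(6 + h) (P(b, h) = 1/(h + 6) = 1/(6 + h))
-154*P(3, A(4, t(-1))) + 60 = -154/(6 + 6) + 60 = -154/12 + 60 = -154*1/12 + 60 = -77/6 + 60 = 283/6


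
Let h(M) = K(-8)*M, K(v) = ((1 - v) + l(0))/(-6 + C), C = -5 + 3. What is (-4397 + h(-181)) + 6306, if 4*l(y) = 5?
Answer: 68509/32 ≈ 2140.9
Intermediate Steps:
C = -2
l(y) = 5/4 (l(y) = (¼)*5 = 5/4)
K(v) = -9/32 + v/8 (K(v) = ((1 - v) + 5/4)/(-6 - 2) = (9/4 - v)/(-8) = (9/4 - v)*(-⅛) = -9/32 + v/8)
h(M) = -41*M/32 (h(M) = (-9/32 + (⅛)*(-8))*M = (-9/32 - 1)*M = -41*M/32)
(-4397 + h(-181)) + 6306 = (-4397 - 41/32*(-181)) + 6306 = (-4397 + 7421/32) + 6306 = -133283/32 + 6306 = 68509/32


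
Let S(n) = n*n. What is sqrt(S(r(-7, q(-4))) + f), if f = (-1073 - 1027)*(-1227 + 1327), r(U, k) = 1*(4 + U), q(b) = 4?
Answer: I*sqrt(209991) ≈ 458.25*I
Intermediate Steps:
r(U, k) = 4 + U
S(n) = n**2
f = -210000 (f = -2100*100 = -210000)
sqrt(S(r(-7, q(-4))) + f) = sqrt((4 - 7)**2 - 210000) = sqrt((-3)**2 - 210000) = sqrt(9 - 210000) = sqrt(-209991) = I*sqrt(209991)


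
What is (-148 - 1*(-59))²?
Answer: 7921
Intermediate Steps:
(-148 - 1*(-59))² = (-148 + 59)² = (-89)² = 7921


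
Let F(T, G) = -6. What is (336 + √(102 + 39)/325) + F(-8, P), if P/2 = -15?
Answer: 330 + √141/325 ≈ 330.04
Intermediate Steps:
P = -30 (P = 2*(-15) = -30)
(336 + √(102 + 39)/325) + F(-8, P) = (336 + √(102 + 39)/325) - 6 = (336 + √141*(1/325)) - 6 = (336 + √141/325) - 6 = 330 + √141/325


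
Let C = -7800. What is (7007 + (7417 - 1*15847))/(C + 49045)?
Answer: -1423/41245 ≈ -0.034501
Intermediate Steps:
(7007 + (7417 - 1*15847))/(C + 49045) = (7007 + (7417 - 1*15847))/(-7800 + 49045) = (7007 + (7417 - 15847))/41245 = (7007 - 8430)*(1/41245) = -1423*1/41245 = -1423/41245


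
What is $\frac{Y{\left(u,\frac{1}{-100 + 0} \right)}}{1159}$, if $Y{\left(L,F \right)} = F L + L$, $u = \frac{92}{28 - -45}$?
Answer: $\frac{2277}{2115175} \approx 0.0010765$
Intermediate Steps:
$u = \frac{92}{73}$ ($u = \frac{92}{28 + 45} = \frac{92}{73} \approx 1.2603$)
$Y{\left(L,F \right)} = L + F L$
$\frac{Y{\left(u,\frac{1}{-100 + 0} \right)}}{1159} = \frac{\frac{92}{73} \left(1 + \frac{1}{-100 + 0}\right)}{1159} = \frac{92 \left(1 + \frac{1}{-100}\right)}{73} \cdot \frac{1}{1159} = \frac{92 \left(1 - \frac{1}{100}\right)}{73} \cdot \frac{1}{1159} = \frac{92}{73} \cdot \frac{99}{100} \cdot \frac{1}{1159} = \frac{2277}{1825} \cdot \frac{1}{1159} = \frac{2277}{2115175}$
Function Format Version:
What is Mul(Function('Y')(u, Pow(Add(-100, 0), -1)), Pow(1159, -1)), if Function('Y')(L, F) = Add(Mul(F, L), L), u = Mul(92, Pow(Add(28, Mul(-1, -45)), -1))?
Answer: Rational(2277, 2115175) ≈ 0.0010765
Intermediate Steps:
u = Rational(92, 73) (u = Mul(92, Pow(Add(28, 45), -1)) = Mul(92, Pow(73, -1)) = Mul(92, Rational(1, 73)) = Rational(92, 73) ≈ 1.2603)
Function('Y')(L, F) = Add(L, Mul(F, L))
Mul(Function('Y')(u, Pow(Add(-100, 0), -1)), Pow(1159, -1)) = Mul(Mul(Rational(92, 73), Add(1, Pow(Add(-100, 0), -1))), Pow(1159, -1)) = Mul(Mul(Rational(92, 73), Add(1, Pow(-100, -1))), Rational(1, 1159)) = Mul(Mul(Rational(92, 73), Add(1, Rational(-1, 100))), Rational(1, 1159)) = Mul(Mul(Rational(92, 73), Rational(99, 100)), Rational(1, 1159)) = Mul(Rational(2277, 1825), Rational(1, 1159)) = Rational(2277, 2115175)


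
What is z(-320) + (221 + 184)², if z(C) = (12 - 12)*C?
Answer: 164025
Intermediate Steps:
z(C) = 0 (z(C) = 0*C = 0)
z(-320) + (221 + 184)² = 0 + (221 + 184)² = 0 + 405² = 0 + 164025 = 164025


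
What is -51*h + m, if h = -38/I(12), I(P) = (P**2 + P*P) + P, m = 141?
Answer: 7373/50 ≈ 147.46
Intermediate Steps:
I(P) = P + 2*P**2 (I(P) = (P**2 + P**2) + P = 2*P**2 + P = P + 2*P**2)
h = -19/150 (h = -38*1/(12*(1 + 2*12)) = -38*1/(12*(1 + 24)) = -38/(12*25) = -38/300 = -38*1/300 = -19/150 ≈ -0.12667)
-51*h + m = -51*(-19/150) + 141 = 323/50 + 141 = 7373/50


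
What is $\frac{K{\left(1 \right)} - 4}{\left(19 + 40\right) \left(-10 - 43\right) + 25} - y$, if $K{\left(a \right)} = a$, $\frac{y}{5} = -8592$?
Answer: $\frac{44420641}{1034} \approx 42960.0$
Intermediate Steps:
$y = -42960$ ($y = 5 \left(-8592\right) = -42960$)
$\frac{K{\left(1 \right)} - 4}{\left(19 + 40\right) \left(-10 - 43\right) + 25} - y = \frac{1 - 4}{\left(19 + 40\right) \left(-10 - 43\right) + 25} - -42960 = \frac{1}{59 \left(-53\right) + 25} \left(-3\right) + 42960 = \frac{1}{-3127 + 25} \left(-3\right) + 42960 = \frac{1}{-3102} \left(-3\right) + 42960 = \left(- \frac{1}{3102}\right) \left(-3\right) + 42960 = \frac{1}{1034} + 42960 = \frac{44420641}{1034}$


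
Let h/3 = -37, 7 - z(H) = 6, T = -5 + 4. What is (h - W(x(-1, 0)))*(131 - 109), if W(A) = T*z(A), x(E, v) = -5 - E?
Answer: -2420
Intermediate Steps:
T = -1
z(H) = 1 (z(H) = 7 - 1*6 = 7 - 6 = 1)
h = -111 (h = 3*(-37) = -111)
W(A) = -1 (W(A) = -1*1 = -1)
(h - W(x(-1, 0)))*(131 - 109) = (-111 - 1*(-1))*(131 - 109) = (-111 + 1)*22 = -110*22 = -2420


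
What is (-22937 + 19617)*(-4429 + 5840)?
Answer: -4684520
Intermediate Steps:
(-22937 + 19617)*(-4429 + 5840) = -3320*1411 = -4684520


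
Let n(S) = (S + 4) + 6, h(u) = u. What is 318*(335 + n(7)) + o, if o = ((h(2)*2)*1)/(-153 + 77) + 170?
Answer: 2130013/19 ≈ 1.1211e+5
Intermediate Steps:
n(S) = 10 + S (n(S) = (4 + S) + 6 = 10 + S)
o = 3229/19 (o = ((2*2)*1)/(-153 + 77) + 170 = (4*1)/(-76) + 170 = -1/76*4 + 170 = -1/19 + 170 = 3229/19 ≈ 169.95)
318*(335 + n(7)) + o = 318*(335 + (10 + 7)) + 3229/19 = 318*(335 + 17) + 3229/19 = 318*352 + 3229/19 = 111936 + 3229/19 = 2130013/19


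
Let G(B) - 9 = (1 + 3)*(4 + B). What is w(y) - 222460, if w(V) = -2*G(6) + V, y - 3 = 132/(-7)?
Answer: -1558017/7 ≈ -2.2257e+5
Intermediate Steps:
y = -111/7 (y = 3 + 132/(-7) = 3 + 132*(-⅐) = 3 - 132/7 = -111/7 ≈ -15.857)
G(B) = 25 + 4*B (G(B) = 9 + (1 + 3)*(4 + B) = 9 + 4*(4 + B) = 9 + (16 + 4*B) = 25 + 4*B)
w(V) = -98 + V (w(V) = -2*(25 + 4*6) + V = -2*(25 + 24) + V = -2*49 + V = -98 + V)
w(y) - 222460 = (-98 - 111/7) - 222460 = -797/7 - 222460 = -1558017/7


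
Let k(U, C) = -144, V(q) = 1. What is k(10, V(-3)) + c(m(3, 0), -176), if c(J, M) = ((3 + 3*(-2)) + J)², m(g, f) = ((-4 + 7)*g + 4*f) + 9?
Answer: 81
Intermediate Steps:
m(g, f) = 9 + 3*g + 4*f (m(g, f) = (3*g + 4*f) + 9 = 9 + 3*g + 4*f)
c(J, M) = (-3 + J)² (c(J, M) = ((3 - 6) + J)² = (-3 + J)²)
k(10, V(-3)) + c(m(3, 0), -176) = -144 + (-3 + (9 + 3*3 + 4*0))² = -144 + (-3 + (9 + 9 + 0))² = -144 + (-3 + 18)² = -144 + 15² = -144 + 225 = 81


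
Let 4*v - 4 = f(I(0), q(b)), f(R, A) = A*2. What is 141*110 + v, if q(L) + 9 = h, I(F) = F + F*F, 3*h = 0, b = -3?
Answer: 31013/2 ≈ 15507.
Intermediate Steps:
h = 0 (h = (⅓)*0 = 0)
I(F) = F + F²
q(L) = -9 (q(L) = -9 + 0 = -9)
f(R, A) = 2*A
v = -7/2 (v = 1 + (2*(-9))/4 = 1 + (¼)*(-18) = 1 - 9/2 = -7/2 ≈ -3.5000)
141*110 + v = 141*110 - 7/2 = 15510 - 7/2 = 31013/2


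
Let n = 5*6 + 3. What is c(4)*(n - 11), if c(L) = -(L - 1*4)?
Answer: 0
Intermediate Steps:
c(L) = 4 - L (c(L) = -(L - 4) = -(-4 + L) = 4 - L)
n = 33 (n = 30 + 3 = 33)
c(4)*(n - 11) = (4 - 1*4)*(33 - 11) = (4 - 4)*22 = 0*22 = 0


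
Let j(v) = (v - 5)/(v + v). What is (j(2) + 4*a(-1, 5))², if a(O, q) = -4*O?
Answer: 3721/16 ≈ 232.56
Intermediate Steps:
j(v) = (-5 + v)/(2*v) (j(v) = (-5 + v)/((2*v)) = (-5 + v)*(1/(2*v)) = (-5 + v)/(2*v))
(j(2) + 4*a(-1, 5))² = ((½)*(-5 + 2)/2 + 4*(-4*(-1)))² = ((½)*(½)*(-3) + 4*4)² = (-¾ + 16)² = (61/4)² = 3721/16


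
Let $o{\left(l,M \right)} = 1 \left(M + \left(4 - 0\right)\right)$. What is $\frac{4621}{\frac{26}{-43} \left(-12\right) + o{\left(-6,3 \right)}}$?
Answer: $\frac{198703}{613} \approx 324.15$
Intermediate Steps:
$o{\left(l,M \right)} = 4 + M$ ($o{\left(l,M \right)} = 1 \left(M + \left(4 + 0\right)\right) = 1 \left(M + 4\right) = 1 \left(4 + M\right) = 4 + M$)
$\frac{4621}{\frac{26}{-43} \left(-12\right) + o{\left(-6,3 \right)}} = \frac{4621}{\frac{26}{-43} \left(-12\right) + \left(4 + 3\right)} = \frac{4621}{26 \left(- \frac{1}{43}\right) \left(-12\right) + 7} = \frac{4621}{\left(- \frac{26}{43}\right) \left(-12\right) + 7} = \frac{4621}{\frac{312}{43} + 7} = \frac{4621}{\frac{613}{43}} = 4621 \cdot \frac{43}{613} = \frac{198703}{613}$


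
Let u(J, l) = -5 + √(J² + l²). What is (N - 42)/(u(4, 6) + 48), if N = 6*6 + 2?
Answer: -172/1797 + 8*√13/1797 ≈ -0.079664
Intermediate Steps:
N = 38 (N = 36 + 2 = 38)
(N - 42)/(u(4, 6) + 48) = (38 - 42)/((-5 + √(4² + 6²)) + 48) = -4/((-5 + √(16 + 36)) + 48) = -4/((-5 + √52) + 48) = -4/((-5 + 2*√13) + 48) = -4/(43 + 2*√13)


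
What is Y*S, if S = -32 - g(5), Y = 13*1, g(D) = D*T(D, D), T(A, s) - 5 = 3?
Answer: -936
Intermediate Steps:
T(A, s) = 8 (T(A, s) = 5 + 3 = 8)
g(D) = 8*D (g(D) = D*8 = 8*D)
Y = 13
S = -72 (S = -32 - 8*5 = -32 - 1*40 = -32 - 40 = -72)
Y*S = 13*(-72) = -936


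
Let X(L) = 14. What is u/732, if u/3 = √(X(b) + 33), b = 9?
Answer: √47/244 ≈ 0.028097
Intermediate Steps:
u = 3*√47 (u = 3*√(14 + 33) = 3*√47 ≈ 20.567)
u/732 = (3*√47)/732 = (3*√47)*(1/732) = √47/244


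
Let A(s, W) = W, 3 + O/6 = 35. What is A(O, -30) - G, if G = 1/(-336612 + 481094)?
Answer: -4334461/144482 ≈ -30.000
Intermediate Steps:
O = 192 (O = -18 + 6*35 = -18 + 210 = 192)
G = 1/144482 ≈ 6.9213e-6
A(O, -30) - G = -30 - 1*1/144482 = -30 - 1/144482 = -4334461/144482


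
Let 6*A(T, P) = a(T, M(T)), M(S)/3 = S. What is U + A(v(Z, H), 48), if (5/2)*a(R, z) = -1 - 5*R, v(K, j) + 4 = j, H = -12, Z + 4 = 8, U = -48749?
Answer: -731156/15 ≈ -48744.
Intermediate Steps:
Z = 4 (Z = -4 + 8 = 4)
v(K, j) = -4 + j
M(S) = 3*S
a(R, z) = -⅖ - 2*R (a(R, z) = 2*(-1 - 5*R)/5 = -⅖ - 2*R)
A(T, P) = -1/15 - T/3 (A(T, P) = (-⅖ - 2*T)/6 = -1/15 - T/3)
U + A(v(Z, H), 48) = -48749 + (-1/15 - (-4 - 12)/3) = -48749 + (-1/15 - ⅓*(-16)) = -48749 + (-1/15 + 16/3) = -48749 + 79/15 = -731156/15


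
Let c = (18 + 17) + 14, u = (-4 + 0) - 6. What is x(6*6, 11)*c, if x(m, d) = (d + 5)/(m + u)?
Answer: 392/13 ≈ 30.154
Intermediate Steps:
u = -10 (u = -4 - 6 = -10)
c = 49 (c = 35 + 14 = 49)
x(m, d) = (5 + d)/(-10 + m) (x(m, d) = (d + 5)/(m - 10) = (5 + d)/(-10 + m))
x(6*6, 11)*c = ((5 + 11)/(-10 + 6*6))*49 = (16/(-10 + 36))*49 = (16/26)*49 = ((1/26)*16)*49 = (8/13)*49 = 392/13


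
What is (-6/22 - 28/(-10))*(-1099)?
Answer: -152761/55 ≈ -2777.5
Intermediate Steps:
(-6/22 - 28/(-10))*(-1099) = (-6*1/22 - 28*(-⅒))*(-1099) = (-3/11 + 14/5)*(-1099) = (139/55)*(-1099) = -152761/55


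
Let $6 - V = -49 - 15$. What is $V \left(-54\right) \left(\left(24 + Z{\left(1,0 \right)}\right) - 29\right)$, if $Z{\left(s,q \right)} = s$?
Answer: $15120$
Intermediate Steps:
$V = 70$ ($V = 6 - \left(-49 - 15\right) = 6 - -64 = 6 + 64 = 70$)
$V \left(-54\right) \left(\left(24 + Z{\left(1,0 \right)}\right) - 29\right) = 70 \left(-54\right) \left(\left(24 + 1\right) - 29\right) = - 3780 \left(25 - 29\right) = \left(-3780\right) \left(-4\right) = 15120$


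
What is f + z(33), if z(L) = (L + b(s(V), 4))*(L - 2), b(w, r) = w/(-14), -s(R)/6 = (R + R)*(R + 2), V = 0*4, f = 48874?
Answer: 49897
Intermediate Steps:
V = 0
s(R) = -12*R*(2 + R) (s(R) = -6*(R + R)*(R + 2) = -6*2*R*(2 + R) = -12*R*(2 + R))
b(w, r) = -w/14 (b(w, r) = w*(-1/14) = -w/14)
z(L) = L*(-2 + L) (z(L) = (L - (-6)*0*(2 + 0)/7)*(L - 2) = (L - (-6)*0*2/7)*(-2 + L) = (L - 1/14*0)*(-2 + L) = (L + 0)*(-2 + L) = L*(-2 + L))
f + z(33) = 48874 + 33*(-2 + 33) = 48874 + 33*31 = 48874 + 1023 = 49897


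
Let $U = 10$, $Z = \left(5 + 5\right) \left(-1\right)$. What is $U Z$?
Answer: $-100$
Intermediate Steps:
$Z = -10$ ($Z = 10 \left(-1\right) = -10$)
$U Z = 10 \left(-10\right) = -100$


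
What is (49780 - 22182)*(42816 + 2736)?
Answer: 1257144096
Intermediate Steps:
(49780 - 22182)*(42816 + 2736) = 27598*45552 = 1257144096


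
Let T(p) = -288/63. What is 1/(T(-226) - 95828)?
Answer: -7/670828 ≈ -1.0435e-5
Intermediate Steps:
T(p) = -32/7 (T(p) = -288*1/63 = -32/7)
1/(T(-226) - 95828) = 1/(-32/7 - 95828) = 1/(-670828/7) = -7/670828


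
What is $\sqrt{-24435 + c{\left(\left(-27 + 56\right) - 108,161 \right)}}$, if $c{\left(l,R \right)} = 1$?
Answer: $i \sqrt{24434} \approx 156.31 i$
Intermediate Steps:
$\sqrt{-24435 + c{\left(\left(-27 + 56\right) - 108,161 \right)}} = \sqrt{-24435 + 1} = \sqrt{-24434} = i \sqrt{24434}$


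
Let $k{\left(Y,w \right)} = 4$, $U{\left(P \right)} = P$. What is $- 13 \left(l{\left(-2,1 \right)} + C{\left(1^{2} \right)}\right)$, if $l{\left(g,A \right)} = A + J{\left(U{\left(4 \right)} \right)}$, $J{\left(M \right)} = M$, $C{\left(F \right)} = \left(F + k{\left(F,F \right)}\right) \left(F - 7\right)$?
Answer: $325$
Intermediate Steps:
$C{\left(F \right)} = \left(-7 + F\right) \left(4 + F\right)$ ($C{\left(F \right)} = \left(F + 4\right) \left(F - 7\right) = \left(4 + F\right) \left(-7 + F\right) = \left(-7 + F\right) \left(4 + F\right)$)
$l{\left(g,A \right)} = 4 + A$ ($l{\left(g,A \right)} = A + 4 = 4 + A$)
$- 13 \left(l{\left(-2,1 \right)} + C{\left(1^{2} \right)}\right) = - 13 \left(\left(4 + 1\right) - \left(28 - 1 + 3\right)\right) = - 13 \left(5 - \left(31 - 1\right)\right) = - 13 \left(5 - 30\right) = \left(-13\right) \left(-25\right) = 325$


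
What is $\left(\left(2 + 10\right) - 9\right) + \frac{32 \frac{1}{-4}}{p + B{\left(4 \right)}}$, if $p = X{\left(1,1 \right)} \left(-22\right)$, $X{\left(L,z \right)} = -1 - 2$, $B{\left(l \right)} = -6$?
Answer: $\frac{43}{15} \approx 2.8667$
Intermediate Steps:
$X{\left(L,z \right)} = -3$ ($X{\left(L,z \right)} = -1 - 2 = -3$)
$p = 66$ ($p = \left(-3\right) \left(-22\right) = 66$)
$\left(\left(2 + 10\right) - 9\right) + \frac{32 \frac{1}{-4}}{p + B{\left(4 \right)}} = \left(\left(2 + 10\right) - 9\right) + \frac{32 \frac{1}{-4}}{66 - 6} = \left(12 - 9\right) + \frac{32 \left(- \frac{1}{4}\right)}{60} = 3 - \frac{2}{15} = \frac{43}{15}$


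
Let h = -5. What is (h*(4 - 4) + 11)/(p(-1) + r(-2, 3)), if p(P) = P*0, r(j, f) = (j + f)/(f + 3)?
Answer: 66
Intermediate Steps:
r(j, f) = (f + j)/(3 + f)
p(P) = 0
(h*(4 - 4) + 11)/(p(-1) + r(-2, 3)) = (-5*(4 - 4) + 11)/(0 + (3 - 2)/(3 + 3)) = (-5*0 + 11)/(0 + 1/6) = (0 + 11)/(0 + (1/6)*1) = 11/(0 + 1/6) = 11/(1/6) = 11*6 = 66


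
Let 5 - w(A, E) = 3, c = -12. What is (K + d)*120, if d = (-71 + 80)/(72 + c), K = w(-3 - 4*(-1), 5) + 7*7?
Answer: 6138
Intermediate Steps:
w(A, E) = 2 (w(A, E) = 5 - 1*3 = 5 - 3 = 2)
K = 51 (K = 2 + 7*7 = 2 + 49 = 51)
d = 3/20 (d = (-71 + 80)/(72 - 12) = 9/60 = 9*(1/60) = 3/20 ≈ 0.15000)
(K + d)*120 = (51 + 3/20)*120 = (1023/20)*120 = 6138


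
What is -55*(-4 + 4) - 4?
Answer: -4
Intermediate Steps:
-55*(-4 + 4) - 4 = -0 - 4 = -55*0 - 4 = 0 - 4 = -4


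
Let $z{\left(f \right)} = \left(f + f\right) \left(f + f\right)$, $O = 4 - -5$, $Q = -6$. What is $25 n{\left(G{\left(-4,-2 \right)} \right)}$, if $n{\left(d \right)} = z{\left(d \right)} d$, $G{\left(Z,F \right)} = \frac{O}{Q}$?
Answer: $- \frac{675}{2} \approx -337.5$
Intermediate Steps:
$O = 9$ ($O = 4 + 5 = 9$)
$G{\left(Z,F \right)} = - \frac{3}{2}$ ($G{\left(Z,F \right)} = \frac{9}{-6} = 9 \left(- \frac{1}{6}\right) = - \frac{3}{2}$)
$z{\left(f \right)} = 4 f^{2}$ ($z{\left(f \right)} = 2 f 2 f = 4 f^{2}$)
$n{\left(d \right)} = 4 d^{3}$ ($n{\left(d \right)} = 4 d^{2} d = 4 d^{3}$)
$25 n{\left(G{\left(-4,-2 \right)} \right)} = 25 \cdot 4 \left(- \frac{3}{2}\right)^{3} = 25 \cdot 4 \left(- \frac{27}{8}\right) = 25 \left(- \frac{27}{2}\right) = - \frac{675}{2}$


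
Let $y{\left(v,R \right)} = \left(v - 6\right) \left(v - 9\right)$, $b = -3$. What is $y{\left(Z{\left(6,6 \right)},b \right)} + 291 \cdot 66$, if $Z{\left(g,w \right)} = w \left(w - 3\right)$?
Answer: $19314$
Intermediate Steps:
$Z{\left(g,w \right)} = w \left(-3 + w\right)$
$y{\left(v,R \right)} = \left(-9 + v\right) \left(-6 + v\right)$ ($y{\left(v,R \right)} = \left(-6 + v\right) \left(-9 + v\right) = \left(-9 + v\right) \left(-6 + v\right)$)
$y{\left(Z{\left(6,6 \right)},b \right)} + 291 \cdot 66 = \left(54 + \left(6 \left(-3 + 6\right)\right)^{2} - 15 \cdot 6 \left(-3 + 6\right)\right) + 291 \cdot 66 = \left(54 + \left(6 \cdot 3\right)^{2} - 15 \cdot 6 \cdot 3\right) + 19206 = \left(54 + 18^{2} - 270\right) + 19206 = \left(54 + 324 - 270\right) + 19206 = 108 + 19206 = 19314$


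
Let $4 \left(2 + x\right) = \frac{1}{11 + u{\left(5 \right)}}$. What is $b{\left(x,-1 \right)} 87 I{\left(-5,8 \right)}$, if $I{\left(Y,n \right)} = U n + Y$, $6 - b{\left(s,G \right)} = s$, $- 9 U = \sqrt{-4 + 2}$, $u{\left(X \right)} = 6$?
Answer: $- \frac{236205}{68} - \frac{10498 i \sqrt{2}}{17} \approx -3473.6 - 873.32 i$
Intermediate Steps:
$U = - \frac{i \sqrt{2}}{9}$ ($U = - \frac{\sqrt{-4 + 2}}{9} = - \frac{\sqrt{-2}}{9} = - \frac{i \sqrt{2}}{9} \approx - 0.15713 i$)
$x = - \frac{135}{68}$ ($x = -2 + \frac{1}{4 \left(11 + 6\right)} = -2 + \frac{1}{4 \cdot 17} = -2 + \frac{1}{4} \cdot \frac{1}{17} = -2 + \frac{1}{68} = - \frac{135}{68} \approx -1.9853$)
$b{\left(s,G \right)} = 6 - s$
$I{\left(Y,n \right)} = Y - \frac{i n \sqrt{2}}{9}$ ($I{\left(Y,n \right)} = - \frac{i \sqrt{2}}{9} n + Y = - \frac{i n \sqrt{2}}{9} + Y = Y - \frac{i n \sqrt{2}}{9}$)
$b{\left(x,-1 \right)} 87 I{\left(-5,8 \right)} = \left(6 - - \frac{135}{68}\right) 87 \left(-5 - \frac{1}{9} i 8 \sqrt{2}\right) = \left(6 + \frac{135}{68}\right) 87 \left(-5 - \frac{8 i \sqrt{2}}{9}\right) = \frac{543}{68} \cdot 87 \left(-5 - \frac{8 i \sqrt{2}}{9}\right) = \frac{47241 \left(-5 - \frac{8 i \sqrt{2}}{9}\right)}{68} = - \frac{236205}{68} - \frac{10498 i \sqrt{2}}{17}$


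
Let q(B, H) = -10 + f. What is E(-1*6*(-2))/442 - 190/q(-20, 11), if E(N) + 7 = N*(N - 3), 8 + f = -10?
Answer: 10851/1547 ≈ 7.0142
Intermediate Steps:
f = -18 (f = -8 - 10 = -18)
q(B, H) = -28 (q(B, H) = -10 - 18 = -28)
E(N) = -7 + N*(-3 + N) (E(N) = -7 + N*(N - 3) = -7 + N*(-3 + N))
E(-1*6*(-2))/442 - 190/q(-20, 11) = (-7 + (-1*6*(-2))² - 3*(-1*6)*(-2))/442 - 190/(-28) = (-7 + (-6*(-2))² - (-18)*(-2))*(1/442) - 190*(-1/28) = (-7 + 12² - 3*12)*(1/442) + 95/14 = (-7 + 144 - 36)*(1/442) + 95/14 = 101*(1/442) + 95/14 = 101/442 + 95/14 = 10851/1547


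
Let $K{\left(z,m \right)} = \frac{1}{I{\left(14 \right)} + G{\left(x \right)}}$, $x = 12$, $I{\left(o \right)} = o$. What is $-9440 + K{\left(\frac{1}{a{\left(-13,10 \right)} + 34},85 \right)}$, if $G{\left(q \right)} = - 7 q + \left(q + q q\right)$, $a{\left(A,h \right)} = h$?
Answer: $- \frac{811839}{86} \approx -9440.0$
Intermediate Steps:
$G{\left(q \right)} = q^{2} - 6 q$ ($G{\left(q \right)} = - 7 q + \left(q + q^{2}\right) = q^{2} - 6 q$)
$K{\left(z,m \right)} = \frac{1}{86}$ ($K{\left(z,m \right)} = \frac{1}{14 + 12 \left(-6 + 12\right)} = \frac{1}{14 + 12 \cdot 6} = \frac{1}{14 + 72} = \frac{1}{86}$)
$-9440 + K{\left(\frac{1}{a{\left(-13,10 \right)} + 34},85 \right)} = -9440 + \frac{1}{86} = - \frac{811839}{86}$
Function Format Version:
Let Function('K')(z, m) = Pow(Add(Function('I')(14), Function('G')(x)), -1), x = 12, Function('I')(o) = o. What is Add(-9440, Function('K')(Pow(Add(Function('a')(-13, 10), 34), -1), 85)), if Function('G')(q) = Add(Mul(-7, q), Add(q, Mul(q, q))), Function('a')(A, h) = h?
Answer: Rational(-811839, 86) ≈ -9440.0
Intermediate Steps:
Function('G')(q) = Add(Pow(q, 2), Mul(-6, q)) (Function('G')(q) = Add(Mul(-7, q), Add(q, Pow(q, 2))) = Add(Pow(q, 2), Mul(-6, q)))
Function('K')(z, m) = Rational(1, 86) (Function('K')(z, m) = Pow(Add(14, Mul(12, Add(-6, 12))), -1) = Pow(Add(14, Mul(12, 6)), -1) = Pow(Add(14, 72), -1) = Pow(86, -1) = Rational(1, 86))
Add(-9440, Function('K')(Pow(Add(Function('a')(-13, 10), 34), -1), 85)) = Add(-9440, Rational(1, 86)) = Rational(-811839, 86)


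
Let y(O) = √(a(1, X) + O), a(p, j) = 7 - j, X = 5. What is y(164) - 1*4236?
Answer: -4236 + √166 ≈ -4223.1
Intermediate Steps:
y(O) = √(2 + O) (y(O) = √((7 - 1*5) + O) = √((7 - 5) + O) = √(2 + O))
y(164) - 1*4236 = √(2 + 164) - 1*4236 = √166 - 4236 = -4236 + √166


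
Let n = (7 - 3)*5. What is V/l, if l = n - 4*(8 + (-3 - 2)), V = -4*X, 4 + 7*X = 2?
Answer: ⅐ ≈ 0.14286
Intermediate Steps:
X = -2/7 (X = -4/7 + (⅐)*2 = -4/7 + 2/7 = -2/7 ≈ -0.28571)
n = 20 (n = 4*5 = 20)
V = 8/7 (V = -4*(-2/7) = 8/7 ≈ 1.1429)
l = 8 (l = 20 - 4*(8 + (-3 - 2)) = 20 - 4*(8 - 5) = 20 - 4*3 = 20 - 1*12 = 20 - 12 = 8)
V/l = (8/7)/8 = (8/7)*(⅛) = ⅐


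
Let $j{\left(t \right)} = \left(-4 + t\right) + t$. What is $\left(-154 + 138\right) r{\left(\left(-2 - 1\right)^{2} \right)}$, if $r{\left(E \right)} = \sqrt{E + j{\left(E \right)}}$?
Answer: $- 16 \sqrt{23} \approx -76.733$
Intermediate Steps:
$j{\left(t \right)} = -4 + 2 t$
$r{\left(E \right)} = \sqrt{-4 + 3 E}$ ($r{\left(E \right)} = \sqrt{E + \left(-4 + 2 E\right)} = \sqrt{-4 + 3 E}$)
$\left(-154 + 138\right) r{\left(\left(-2 - 1\right)^{2} \right)} = \left(-154 + 138\right) \sqrt{-4 + 3 \left(-2 - 1\right)^{2}} = - 16 \sqrt{-4 + 3 \left(-3\right)^{2}} = - 16 \sqrt{-4 + 3 \cdot 9} = - 16 \sqrt{-4 + 27} = - 16 \sqrt{23}$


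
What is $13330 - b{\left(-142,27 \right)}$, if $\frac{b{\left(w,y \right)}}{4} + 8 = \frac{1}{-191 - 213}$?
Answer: $\frac{1349563}{101} \approx 13362.0$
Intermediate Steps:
$b{\left(w,y \right)} = - \frac{3233}{101}$ ($b{\left(w,y \right)} = -32 + \frac{4}{-191 - 213} = -32 + \frac{4}{-404} = -32 + 4 \left(- \frac{1}{404}\right) = -32 - \frac{1}{101} = - \frac{3233}{101}$)
$13330 - b{\left(-142,27 \right)} = 13330 - - \frac{3233}{101} = 13330 + \frac{3233}{101} = \frac{1349563}{101}$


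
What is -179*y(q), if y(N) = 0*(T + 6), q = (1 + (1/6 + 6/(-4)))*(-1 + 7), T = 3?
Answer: 0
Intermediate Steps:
q = -2 (q = (1 + (1*(⅙) + 6*(-¼)))*6 = (1 + (⅙ - 3/2))*6 = (1 - 4/3)*6 = -⅓*6 = -2)
y(N) = 0 (y(N) = 0*(3 + 6) = 0*9 = 0)
-179*y(q) = -179*0 = 0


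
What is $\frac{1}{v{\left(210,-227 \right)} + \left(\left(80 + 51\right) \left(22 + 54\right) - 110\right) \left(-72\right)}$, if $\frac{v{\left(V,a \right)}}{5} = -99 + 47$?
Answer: $- \frac{1}{709172} \approx -1.4101 \cdot 10^{-6}$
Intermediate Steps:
$v{\left(V,a \right)} = -260$ ($v{\left(V,a \right)} = 5 \left(-99 + 47\right) = 5 \left(-52\right) = -260$)
$\frac{1}{v{\left(210,-227 \right)} + \left(\left(80 + 51\right) \left(22 + 54\right) - 110\right) \left(-72\right)} = \frac{1}{-260 + \left(\left(80 + 51\right) \left(22 + 54\right) - 110\right) \left(-72\right)} = \frac{1}{-260 + \left(131 \cdot 76 - 110\right) \left(-72\right)} = \frac{1}{-260 + \left(9956 - 110\right) \left(-72\right)} = \frac{1}{-260 + 9846 \left(-72\right)} = \frac{1}{-260 - 708912} = \frac{1}{-709172} = - \frac{1}{709172}$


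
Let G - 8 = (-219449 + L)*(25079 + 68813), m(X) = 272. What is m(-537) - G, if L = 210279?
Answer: 860989904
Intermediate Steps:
G = -860989632 (G = 8 + (-219449 + 210279)*(25079 + 68813) = 8 - 9170*93892 = 8 - 860989640 = -860989632)
m(-537) - G = 272 - 1*(-860989632) = 272 + 860989632 = 860989904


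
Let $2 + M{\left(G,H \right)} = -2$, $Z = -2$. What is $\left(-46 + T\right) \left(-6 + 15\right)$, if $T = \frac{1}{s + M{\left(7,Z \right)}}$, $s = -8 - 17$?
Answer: $- \frac{12015}{29} \approx -414.31$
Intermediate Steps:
$M{\left(G,H \right)} = -4$ ($M{\left(G,H \right)} = -2 - 2 = -4$)
$s = -25$ ($s = -8 - 17 = -25$)
$T = - \frac{1}{29}$ ($T = \frac{1}{-25 - 4} = \frac{1}{-29} = - \frac{1}{29} \approx -0.034483$)
$\left(-46 + T\right) \left(-6 + 15\right) = \left(-46 - \frac{1}{29}\right) \left(-6 + 15\right) = \left(- \frac{1335}{29}\right) 9 = - \frac{12015}{29}$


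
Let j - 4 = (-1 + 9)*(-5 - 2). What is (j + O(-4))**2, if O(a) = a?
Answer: 3136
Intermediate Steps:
j = -52 (j = 4 + (-1 + 9)*(-5 - 2) = 4 + 8*(-7) = 4 - 56 = -52)
(j + O(-4))**2 = (-52 - 4)**2 = (-56)**2 = 3136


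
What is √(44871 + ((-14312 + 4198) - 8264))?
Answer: √26493 ≈ 162.77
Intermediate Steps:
√(44871 + ((-14312 + 4198) - 8264)) = √(44871 + (-10114 - 8264)) = √(44871 - 18378) = √26493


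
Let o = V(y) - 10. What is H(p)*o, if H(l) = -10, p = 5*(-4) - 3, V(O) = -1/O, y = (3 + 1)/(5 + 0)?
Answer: 225/2 ≈ 112.50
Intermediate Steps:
y = ⅘ (y = 4/5 = 4*(⅕) = ⅘ ≈ 0.80000)
p = -23 (p = -20 - 3 = -23)
o = -45/4 (o = -1/⅘ - 10 = -1*5/4 - 10 = -5/4 - 10 = -45/4 ≈ -11.250)
H(p)*o = -10*(-45/4) = 225/2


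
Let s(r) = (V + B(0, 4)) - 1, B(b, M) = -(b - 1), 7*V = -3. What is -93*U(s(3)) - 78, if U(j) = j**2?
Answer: -4659/49 ≈ -95.082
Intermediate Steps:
V = -3/7 (V = (1/7)*(-3) = -3/7 ≈ -0.42857)
B(b, M) = 1 - b (B(b, M) = -(-1 + b) = 1 - b)
s(r) = -3/7 (s(r) = (-3/7 + (1 - 1*0)) - 1 = (-3/7 + (1 + 0)) - 1 = (-3/7 + 1) - 1 = 4/7 - 1 = -3/7)
-93*U(s(3)) - 78 = -93*(-3/7)**2 - 78 = -93*9/49 - 78 = -837/49 - 78 = -4659/49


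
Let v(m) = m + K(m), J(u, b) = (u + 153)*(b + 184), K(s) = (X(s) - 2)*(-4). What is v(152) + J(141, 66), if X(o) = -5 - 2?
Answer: 73688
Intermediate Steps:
X(o) = -7
K(s) = 36 (K(s) = (-7 - 2)*(-4) = -9*(-4) = 36)
J(u, b) = (153 + u)*(184 + b)
v(m) = 36 + m (v(m) = m + 36 = 36 + m)
v(152) + J(141, 66) = (36 + 152) + (28152 + 153*66 + 184*141 + 66*141) = 188 + (28152 + 10098 + 25944 + 9306) = 188 + 73500 = 73688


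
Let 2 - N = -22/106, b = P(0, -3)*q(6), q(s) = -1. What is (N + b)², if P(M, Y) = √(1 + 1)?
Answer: 19307/2809 - 234*√2/53 ≈ 0.62938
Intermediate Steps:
P(M, Y) = √2
b = -√2 (b = √2*(-1) = -√2 ≈ -1.4142)
N = 117/53 (N = 2 - (-22)/106 = 2 - 1*(-11/53) = 2 + 11/53 = 117/53 ≈ 2.2075)
(N + b)² = (117/53 - √2)²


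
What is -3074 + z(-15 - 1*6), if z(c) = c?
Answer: -3095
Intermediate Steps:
-3074 + z(-15 - 1*6) = -3074 + (-15 - 1*6) = -3074 + (-15 - 6) = -3074 - 21 = -3095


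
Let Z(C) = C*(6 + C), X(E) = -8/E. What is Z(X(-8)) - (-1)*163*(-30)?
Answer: -4883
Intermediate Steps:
Z(X(-8)) - (-1)*163*(-30) = (-8/(-8))*(6 - 8/(-8)) - (-1)*163*(-30) = (-8*(-1/8))*(6 - 8*(-1/8)) - (-1)*(-4890) = 1*(6 + 1) - 1*4890 = 1*7 - 4890 = 7 - 4890 = -4883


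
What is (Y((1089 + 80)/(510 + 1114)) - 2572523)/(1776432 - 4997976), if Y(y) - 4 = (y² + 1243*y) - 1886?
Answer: 46172196013/57798794752 ≈ 0.79884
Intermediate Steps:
Y(y) = -1882 + y² + 1243*y (Y(y) = 4 + ((y² + 1243*y) - 1886) = 4 + (-1886 + y² + 1243*y) = -1882 + y² + 1243*y)
(Y((1089 + 80)/(510 + 1114)) - 2572523)/(1776432 - 4997976) = ((-1882 + ((1089 + 80)/(510 + 1114))² + 1243*((1089 + 80)/(510 + 1114))) - 2572523)/(1776432 - 4997976) = ((-1882 + (1169/1624)² + 1243*(1169/1624)) - 2572523)/(-3221544) = ((-1882 + (1169*(1/1624))² + 1243*(1169*(1/1624))) - 2572523)*(-1/3221544) = ((-1882 + (167/232)² + 1243*(167/232)) - 2572523)*(-1/3221544) = ((-1882 + 27889/53824 + 207581/232) - 2572523)*(-1/3221544) = (-53110087/53824 - 2572523)*(-1/3221544) = -138516588039/53824*(-1/3221544) = 46172196013/57798794752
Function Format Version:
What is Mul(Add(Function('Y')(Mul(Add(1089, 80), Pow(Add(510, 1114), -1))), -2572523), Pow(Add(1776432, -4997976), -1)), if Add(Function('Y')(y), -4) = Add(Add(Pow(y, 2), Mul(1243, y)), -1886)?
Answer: Rational(46172196013, 57798794752) ≈ 0.79884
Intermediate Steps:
Function('Y')(y) = Add(-1882, Pow(y, 2), Mul(1243, y)) (Function('Y')(y) = Add(4, Add(Add(Pow(y, 2), Mul(1243, y)), -1886)) = Add(4, Add(-1886, Pow(y, 2), Mul(1243, y))) = Add(-1882, Pow(y, 2), Mul(1243, y)))
Mul(Add(Function('Y')(Mul(Add(1089, 80), Pow(Add(510, 1114), -1))), -2572523), Pow(Add(1776432, -4997976), -1)) = Mul(Add(Add(-1882, Pow(Mul(Add(1089, 80), Pow(Add(510, 1114), -1)), 2), Mul(1243, Mul(Add(1089, 80), Pow(Add(510, 1114), -1)))), -2572523), Pow(Add(1776432, -4997976), -1)) = Mul(Add(Add(-1882, Pow(Mul(1169, Pow(1624, -1)), 2), Mul(1243, Mul(1169, Pow(1624, -1)))), -2572523), Pow(-3221544, -1)) = Mul(Add(Add(-1882, Pow(Mul(1169, Rational(1, 1624)), 2), Mul(1243, Mul(1169, Rational(1, 1624)))), -2572523), Rational(-1, 3221544)) = Mul(Add(Add(-1882, Pow(Rational(167, 232), 2), Mul(1243, Rational(167, 232))), -2572523), Rational(-1, 3221544)) = Mul(Add(Add(-1882, Rational(27889, 53824), Rational(207581, 232)), -2572523), Rational(-1, 3221544)) = Mul(Add(Rational(-53110087, 53824), -2572523), Rational(-1, 3221544)) = Mul(Rational(-138516588039, 53824), Rational(-1, 3221544)) = Rational(46172196013, 57798794752)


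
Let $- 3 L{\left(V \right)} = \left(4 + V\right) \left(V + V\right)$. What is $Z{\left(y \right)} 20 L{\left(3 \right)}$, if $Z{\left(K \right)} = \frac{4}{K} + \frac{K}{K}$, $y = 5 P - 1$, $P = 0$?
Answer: $840$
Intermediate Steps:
$L{\left(V \right)} = - \frac{2 V \left(4 + V\right)}{3}$ ($L{\left(V \right)} = - \frac{\left(4 + V\right) \left(V + V\right)}{3} = - \frac{\left(4 + V\right) 2 V}{3} = - \frac{2 V \left(4 + V\right)}{3}$)
$y = -1$ ($y = 5 \cdot 0 - 1 = 0 - 1 = -1$)
$Z{\left(K \right)} = 1 + \frac{4}{K}$ ($Z{\left(K \right)} = \frac{4}{K} + 1 = 1 + \frac{4}{K}$)
$Z{\left(y \right)} 20 L{\left(3 \right)} = \frac{4 - 1}{-1} \cdot 20 \left(\left(- \frac{2}{3}\right) 3 \left(4 + 3\right)\right) = \left(-1\right) 3 \cdot 20 \left(\left(- \frac{2}{3}\right) 3 \cdot 7\right) = \left(-3\right) 20 \left(-14\right) = \left(-60\right) \left(-14\right) = 840$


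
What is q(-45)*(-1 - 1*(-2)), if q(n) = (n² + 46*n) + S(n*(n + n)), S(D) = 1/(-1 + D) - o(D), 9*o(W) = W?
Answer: -2004254/4049 ≈ -495.00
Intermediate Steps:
o(W) = W/9
S(D) = 1/(-1 + D) - D/9
q(n) = n² + 46*n + (9 - 4*n⁴ + 2*n²)/(9*(-1 + 2*n²)) (q(n) = (n² + 46*n) + (9 + n*(n + n) - (n*(n + n))²)/(9*(-1 + n*(n + n))) = (n² + 46*n) + (9 + n*(2*n) - (n*(2*n))²)/(9*(-1 + n*(2*n))) = (n² + 46*n) + (9 + 2*n² - (2*n²)²)/(9*(-1 + 2*n²)) = (n² + 46*n) + (9 + 2*n² - 4*n⁴)/(9*(-1 + 2*n²)) = (n² + 46*n) + (9 - 4*n⁴ + 2*n²)/(9*(-1 + 2*n²)) = n² + 46*n + (9 - 4*n⁴ + 2*n²)/(9*(-1 + 2*n²)))
q(-45)*(-1 - 1*(-2)) = ((9 - 414*(-45) - 7*(-45)² + 14*(-45)⁴ + 828*(-45)³)/(9*(-1 + 2*(-45)²)))*(-1 - 1*(-2)) = ((9 + 18630 - 7*2025 + 14*4100625 + 828*(-91125))/(9*(-1 + 2*2025)))*(-1 + 2) = ((9 + 18630 - 14175 + 57408750 - 75451500)/(9*(-1 + 4050)))*1 = ((⅑)*(-18038286)/4049)*1 = ((⅑)*(1/4049)*(-18038286))*1 = -2004254/4049*1 = -2004254/4049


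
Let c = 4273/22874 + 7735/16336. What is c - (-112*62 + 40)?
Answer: 1290031047187/186834832 ≈ 6904.7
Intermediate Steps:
c = 123367059/186834832 (c = 4273*(1/22874) + 7735*(1/16336) = 4273/22874 + 7735/16336 = 123367059/186834832 ≈ 0.66030)
c - (-112*62 + 40) = 123367059/186834832 - (-112*62 + 40) = 123367059/186834832 - (-6944 + 40) = 123367059/186834832 - 1*(-6904) = 123367059/186834832 + 6904 = 1290031047187/186834832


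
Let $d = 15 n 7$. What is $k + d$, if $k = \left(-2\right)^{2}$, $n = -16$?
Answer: $-1676$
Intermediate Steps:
$k = 4$
$d = -1680$ ($d = 15 \left(-16\right) 7 = \left(-240\right) 7 = -1680$)
$k + d = 4 - 1680 = -1676$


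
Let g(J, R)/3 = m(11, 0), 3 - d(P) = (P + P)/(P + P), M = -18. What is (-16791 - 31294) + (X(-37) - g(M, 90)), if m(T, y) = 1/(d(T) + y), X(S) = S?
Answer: -96247/2 ≈ -48124.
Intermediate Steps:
d(P) = 2 (d(P) = 3 - (P + P)/(P + P) = 3 - 2*P/(2*P) = 3 - 2*P*1/(2*P) = 3 - 1*1 = 3 - 1 = 2)
m(T, y) = 1/(2 + y)
g(J, R) = 3/2 (g(J, R) = 3/(2 + 0) = 3/2)
(-16791 - 31294) + (X(-37) - g(M, 90)) = (-16791 - 31294) + (-37 - 1*3/2) = -48085 + (-37 - 3/2) = -48085 - 77/2 = -96247/2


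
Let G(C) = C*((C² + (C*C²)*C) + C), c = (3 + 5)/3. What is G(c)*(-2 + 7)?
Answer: 195520/243 ≈ 804.61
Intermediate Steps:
c = 8/3 (c = 8*(⅓) = 8/3 ≈ 2.6667)
G(C) = C*(C + C² + C⁴) (G(C) = C*((C² + C³*C) + C) = C*((C² + C⁴) + C) = C*(C + C² + C⁴))
G(c)*(-2 + 7) = ((8/3)²*(1 + 8/3 + (8/3)³))*(-2 + 7) = (64*(1 + 8/3 + 512/27)/9)*5 = ((64/9)*(611/27))*5 = (39104/243)*5 = 195520/243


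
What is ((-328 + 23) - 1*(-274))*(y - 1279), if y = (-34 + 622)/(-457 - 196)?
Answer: 25909025/653 ≈ 39677.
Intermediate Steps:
y = -588/653 (y = 588/(-653) = 588*(-1/653) = -588/653 ≈ -0.90046)
((-328 + 23) - 1*(-274))*(y - 1279) = ((-328 + 23) - 1*(-274))*(-588/653 - 1279) = (-305 + 274)*(-835775/653) = -31*(-835775/653) = 25909025/653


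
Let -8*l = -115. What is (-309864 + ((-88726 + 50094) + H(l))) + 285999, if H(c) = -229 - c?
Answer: -501923/8 ≈ -62740.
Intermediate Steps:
l = 115/8 (l = -⅛*(-115) = 115/8 ≈ 14.375)
(-309864 + ((-88726 + 50094) + H(l))) + 285999 = (-309864 + ((-88726 + 50094) + (-229 - 1*115/8))) + 285999 = (-309864 + (-38632 + (-229 - 115/8))) + 285999 = (-309864 + (-38632 - 1947/8)) + 285999 = (-309864 - 311003/8) + 285999 = -2789915/8 + 285999 = -501923/8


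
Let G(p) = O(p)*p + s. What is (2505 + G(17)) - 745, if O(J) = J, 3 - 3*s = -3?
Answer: 2051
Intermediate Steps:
s = 2 (s = 1 - ⅓*(-3) = 1 + 1 = 2)
G(p) = 2 + p² (G(p) = p*p + 2 = p² + 2 = 2 + p²)
(2505 + G(17)) - 745 = (2505 + (2 + 17²)) - 745 = (2505 + (2 + 289)) - 745 = (2505 + 291) - 745 = 2796 - 745 = 2051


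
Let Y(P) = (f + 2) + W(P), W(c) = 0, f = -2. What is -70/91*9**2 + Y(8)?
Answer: -810/13 ≈ -62.308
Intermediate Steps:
Y(P) = 0 (Y(P) = (-2 + 2) + 0 = 0 + 0 = 0)
-70/91*9**2 + Y(8) = -70/91*9**2 + 0 = -70*1/91*81 + 0 = -10/13*81 + 0 = -810/13 + 0 = -810/13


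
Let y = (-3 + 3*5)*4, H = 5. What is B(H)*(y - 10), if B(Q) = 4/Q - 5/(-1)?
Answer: 1102/5 ≈ 220.40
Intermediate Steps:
B(Q) = 5 + 4/Q (B(Q) = 4/Q - 5*(-1) = 4/Q + 5 = 5 + 4/Q)
y = 48 (y = (-3 + 15)*4 = 12*4 = 48)
B(H)*(y - 10) = (5 + 4/5)*(48 - 10) = (5 + 4*(⅕))*38 = (5 + ⅘)*38 = (29/5)*38 = 1102/5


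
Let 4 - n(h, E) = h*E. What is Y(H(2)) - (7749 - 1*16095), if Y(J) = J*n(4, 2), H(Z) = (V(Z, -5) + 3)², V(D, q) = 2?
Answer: 8246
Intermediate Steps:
n(h, E) = 4 - E*h (n(h, E) = 4 - h*E = 4 - E*h)
H(Z) = 25 (H(Z) = (2 + 3)² = 5² = 25)
Y(J) = -4*J (Y(J) = J*(4 - 1*2*4) = J*(4 - 8) = J*(-4) = -4*J)
Y(H(2)) - (7749 - 1*16095) = -4*25 - (7749 - 1*16095) = -100 - (7749 - 16095) = -100 - 1*(-8346) = -100 + 8346 = 8246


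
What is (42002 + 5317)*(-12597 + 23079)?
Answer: 495997758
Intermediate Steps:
(42002 + 5317)*(-12597 + 23079) = 47319*10482 = 495997758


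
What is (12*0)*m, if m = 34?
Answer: 0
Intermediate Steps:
(12*0)*m = (12*0)*34 = 0*34 = 0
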